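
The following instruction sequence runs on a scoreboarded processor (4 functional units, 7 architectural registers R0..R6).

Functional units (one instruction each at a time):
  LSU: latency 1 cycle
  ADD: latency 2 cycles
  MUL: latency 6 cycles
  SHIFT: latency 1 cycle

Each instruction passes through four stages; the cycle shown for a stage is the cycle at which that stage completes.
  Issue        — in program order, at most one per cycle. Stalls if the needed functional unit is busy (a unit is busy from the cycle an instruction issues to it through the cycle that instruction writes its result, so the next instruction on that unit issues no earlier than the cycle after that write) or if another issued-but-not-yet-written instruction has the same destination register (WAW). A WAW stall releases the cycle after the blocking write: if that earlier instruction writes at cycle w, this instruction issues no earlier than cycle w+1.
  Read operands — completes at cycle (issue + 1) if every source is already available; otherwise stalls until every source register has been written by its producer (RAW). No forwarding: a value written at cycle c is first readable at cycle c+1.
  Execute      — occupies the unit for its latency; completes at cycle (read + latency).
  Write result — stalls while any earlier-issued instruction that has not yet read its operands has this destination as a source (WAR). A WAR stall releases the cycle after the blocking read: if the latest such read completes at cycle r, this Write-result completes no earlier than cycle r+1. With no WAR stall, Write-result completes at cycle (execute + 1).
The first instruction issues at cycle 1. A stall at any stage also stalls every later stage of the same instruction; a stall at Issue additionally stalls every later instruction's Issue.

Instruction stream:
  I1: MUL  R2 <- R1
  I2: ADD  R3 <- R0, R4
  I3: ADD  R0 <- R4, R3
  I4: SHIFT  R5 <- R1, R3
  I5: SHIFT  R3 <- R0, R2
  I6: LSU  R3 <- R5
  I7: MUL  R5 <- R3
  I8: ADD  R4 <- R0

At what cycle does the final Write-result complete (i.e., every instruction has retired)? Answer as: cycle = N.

cycle = 27

I1 -> (1, 2, 8, 9)
I2 -> (2, 3, 5, 6)
I3 -> (7, 8, 10, 11)  // struct: ADD busy until I2 writes@6
I4 -> (8, 9, 10, 11)
I5 -> (12, 13, 14, 15)  // struct: SHIFT busy until I4 writes@11
I6 -> (16, 17, 18, 19)  // WAW R3: wait I5 write@15
I7 -> (17, 20, 26, 27)  // RAW R3: wait I6 write@19
I8 -> (18, 19, 21, 22)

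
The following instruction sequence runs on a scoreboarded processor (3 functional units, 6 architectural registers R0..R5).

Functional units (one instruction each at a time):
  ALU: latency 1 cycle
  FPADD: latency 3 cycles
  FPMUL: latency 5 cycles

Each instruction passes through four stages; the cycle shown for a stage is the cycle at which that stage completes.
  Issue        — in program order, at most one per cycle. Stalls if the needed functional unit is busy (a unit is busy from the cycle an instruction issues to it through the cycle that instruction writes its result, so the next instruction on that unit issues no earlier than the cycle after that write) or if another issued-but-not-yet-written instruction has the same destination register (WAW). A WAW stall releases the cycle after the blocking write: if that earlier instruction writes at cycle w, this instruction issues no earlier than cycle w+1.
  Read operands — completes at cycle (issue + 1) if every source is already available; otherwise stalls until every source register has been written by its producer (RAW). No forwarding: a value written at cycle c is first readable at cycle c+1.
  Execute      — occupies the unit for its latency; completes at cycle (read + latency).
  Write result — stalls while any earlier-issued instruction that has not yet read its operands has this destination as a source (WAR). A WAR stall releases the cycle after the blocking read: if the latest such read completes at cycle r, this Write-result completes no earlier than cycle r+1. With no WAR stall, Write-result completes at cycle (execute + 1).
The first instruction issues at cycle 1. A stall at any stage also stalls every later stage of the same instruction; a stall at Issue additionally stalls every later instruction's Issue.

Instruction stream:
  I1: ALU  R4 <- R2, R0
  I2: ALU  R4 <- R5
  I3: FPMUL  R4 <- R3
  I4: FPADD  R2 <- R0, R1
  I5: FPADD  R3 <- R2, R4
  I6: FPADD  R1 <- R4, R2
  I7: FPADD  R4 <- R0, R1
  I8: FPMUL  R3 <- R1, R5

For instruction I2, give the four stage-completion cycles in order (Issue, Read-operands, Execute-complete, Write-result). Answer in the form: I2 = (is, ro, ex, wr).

1) issue 1, read 2, done 3, write 4
2) issue 5, read 6, done 7, write 8  <struct: ALU busy until I1 writes@4>
3) issue 9, read 10, done 15, write 16  <WAW R4: wait I2 write@8>
4) issue 10, read 11, done 14, write 15
5) issue 16, read 17, done 20, write 21  <struct: FPADD busy until I4 writes@15>
6) issue 22, read 23, done 26, write 27  <struct: FPADD busy until I5 writes@21>
7) issue 28, read 29, done 32, write 33  <struct: FPADD busy until I6 writes@27>
8) issue 29, read 30, done 35, write 36

I2 = (5, 6, 7, 8)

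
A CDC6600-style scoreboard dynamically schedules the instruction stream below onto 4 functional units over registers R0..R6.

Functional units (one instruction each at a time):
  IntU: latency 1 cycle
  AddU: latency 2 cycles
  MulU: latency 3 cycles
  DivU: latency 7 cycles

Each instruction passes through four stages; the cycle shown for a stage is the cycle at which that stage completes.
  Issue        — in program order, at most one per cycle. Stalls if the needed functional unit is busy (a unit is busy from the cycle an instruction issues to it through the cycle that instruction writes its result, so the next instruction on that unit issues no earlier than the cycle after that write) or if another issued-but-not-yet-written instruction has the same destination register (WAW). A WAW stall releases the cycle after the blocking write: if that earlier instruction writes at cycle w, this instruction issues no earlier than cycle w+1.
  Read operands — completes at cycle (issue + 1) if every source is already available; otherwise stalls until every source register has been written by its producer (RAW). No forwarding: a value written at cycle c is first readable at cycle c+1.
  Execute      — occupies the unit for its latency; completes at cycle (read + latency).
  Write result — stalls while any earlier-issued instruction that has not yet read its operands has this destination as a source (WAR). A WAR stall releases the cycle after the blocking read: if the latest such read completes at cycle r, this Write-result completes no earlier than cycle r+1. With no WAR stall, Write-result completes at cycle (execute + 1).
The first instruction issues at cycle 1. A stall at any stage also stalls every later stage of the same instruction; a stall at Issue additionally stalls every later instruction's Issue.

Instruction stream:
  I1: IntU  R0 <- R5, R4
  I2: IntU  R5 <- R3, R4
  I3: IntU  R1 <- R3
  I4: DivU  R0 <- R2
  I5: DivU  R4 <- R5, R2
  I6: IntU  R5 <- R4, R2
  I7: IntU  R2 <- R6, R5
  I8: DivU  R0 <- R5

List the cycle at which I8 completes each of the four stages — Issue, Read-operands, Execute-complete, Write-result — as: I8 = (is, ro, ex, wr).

I8 = (34, 35, 42, 43)

[I1] 1/2/3/4
[I2] 5/6/7/8  (struct: IntU busy until I1 writes@4)
[I3] 9/10/11/12  (struct: IntU busy until I2 writes@8)
[I4] 10/11/18/19
[I5] 20/21/28/29  (struct: DivU busy until I4 writes@19)
[I6] 21/30/31/32  (RAW R4: wait I5 write@29)
[I7] 33/34/35/36  (struct: IntU busy until I6 writes@32)
[I8] 34/35/42/43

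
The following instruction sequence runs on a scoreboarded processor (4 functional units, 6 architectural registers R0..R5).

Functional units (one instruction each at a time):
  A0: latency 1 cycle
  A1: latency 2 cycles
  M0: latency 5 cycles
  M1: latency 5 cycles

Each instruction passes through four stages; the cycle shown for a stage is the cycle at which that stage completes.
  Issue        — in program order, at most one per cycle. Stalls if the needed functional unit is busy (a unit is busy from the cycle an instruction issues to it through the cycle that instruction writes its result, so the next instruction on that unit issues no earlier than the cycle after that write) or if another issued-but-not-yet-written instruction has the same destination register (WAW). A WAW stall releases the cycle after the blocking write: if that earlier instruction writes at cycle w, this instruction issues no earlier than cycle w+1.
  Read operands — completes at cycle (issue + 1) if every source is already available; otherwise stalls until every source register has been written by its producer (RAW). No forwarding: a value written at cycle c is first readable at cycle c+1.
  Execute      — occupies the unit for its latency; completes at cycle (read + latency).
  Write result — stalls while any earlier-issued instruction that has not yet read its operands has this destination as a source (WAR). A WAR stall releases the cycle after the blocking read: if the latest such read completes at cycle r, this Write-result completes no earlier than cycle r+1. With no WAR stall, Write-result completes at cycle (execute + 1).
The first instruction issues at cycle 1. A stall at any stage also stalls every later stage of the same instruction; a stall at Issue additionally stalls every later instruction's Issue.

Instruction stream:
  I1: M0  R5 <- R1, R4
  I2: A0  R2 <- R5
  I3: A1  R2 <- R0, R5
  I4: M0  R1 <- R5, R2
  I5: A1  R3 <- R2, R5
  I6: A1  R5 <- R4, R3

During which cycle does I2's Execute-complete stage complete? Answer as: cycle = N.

cycle = 10

[1] I1 dispatched to M0
[2] I1 operands ready · I2 dispatched to A0
[7] I1 complete
[8] R5←I1
[9] I2 operands ready
[10] I2 complete
[11] R2←I2
[12] I3 dispatched to A1
[13] I3 operands ready · I4 dispatched to M0
[15] I3 complete
[16] R2←I3
[17] I4 operands ready · I5 dispatched to A1
[18] I5 operands ready
[20] I5 complete
[21] R3←I5
[22] I4 complete · I6 dispatched to A1
[23] R1←I4 · I6 operands ready
[25] I6 complete
[26] R5←I6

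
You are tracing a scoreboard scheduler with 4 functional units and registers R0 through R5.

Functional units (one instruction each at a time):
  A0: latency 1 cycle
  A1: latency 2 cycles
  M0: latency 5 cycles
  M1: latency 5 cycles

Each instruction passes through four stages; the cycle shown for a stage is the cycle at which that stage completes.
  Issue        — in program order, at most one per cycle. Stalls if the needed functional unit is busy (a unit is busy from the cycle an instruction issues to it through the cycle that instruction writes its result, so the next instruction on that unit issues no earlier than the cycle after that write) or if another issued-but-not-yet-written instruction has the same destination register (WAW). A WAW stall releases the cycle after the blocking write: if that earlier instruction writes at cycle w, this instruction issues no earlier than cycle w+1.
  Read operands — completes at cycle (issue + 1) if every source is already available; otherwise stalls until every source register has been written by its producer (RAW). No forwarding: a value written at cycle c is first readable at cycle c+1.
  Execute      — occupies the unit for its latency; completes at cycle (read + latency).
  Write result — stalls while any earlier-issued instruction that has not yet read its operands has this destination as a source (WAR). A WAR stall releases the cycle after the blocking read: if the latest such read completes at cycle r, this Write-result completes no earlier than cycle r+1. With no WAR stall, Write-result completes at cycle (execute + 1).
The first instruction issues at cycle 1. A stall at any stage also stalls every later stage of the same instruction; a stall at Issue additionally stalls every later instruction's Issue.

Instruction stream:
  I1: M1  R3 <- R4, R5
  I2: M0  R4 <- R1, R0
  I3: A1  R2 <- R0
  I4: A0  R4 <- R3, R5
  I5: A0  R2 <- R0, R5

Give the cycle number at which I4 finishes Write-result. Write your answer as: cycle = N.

cycle = 13

  I1 | 1 | 2 | 7 | 8
  I2 | 2 | 3 | 8 | 9
  I3 | 3 | 4 | 6 | 7
  I4 | 10 | 11 | 12 | 13   WAW R4: wait I2 write@9
  I5 | 14 | 15 | 16 | 17   struct: A0 busy until I4 writes@13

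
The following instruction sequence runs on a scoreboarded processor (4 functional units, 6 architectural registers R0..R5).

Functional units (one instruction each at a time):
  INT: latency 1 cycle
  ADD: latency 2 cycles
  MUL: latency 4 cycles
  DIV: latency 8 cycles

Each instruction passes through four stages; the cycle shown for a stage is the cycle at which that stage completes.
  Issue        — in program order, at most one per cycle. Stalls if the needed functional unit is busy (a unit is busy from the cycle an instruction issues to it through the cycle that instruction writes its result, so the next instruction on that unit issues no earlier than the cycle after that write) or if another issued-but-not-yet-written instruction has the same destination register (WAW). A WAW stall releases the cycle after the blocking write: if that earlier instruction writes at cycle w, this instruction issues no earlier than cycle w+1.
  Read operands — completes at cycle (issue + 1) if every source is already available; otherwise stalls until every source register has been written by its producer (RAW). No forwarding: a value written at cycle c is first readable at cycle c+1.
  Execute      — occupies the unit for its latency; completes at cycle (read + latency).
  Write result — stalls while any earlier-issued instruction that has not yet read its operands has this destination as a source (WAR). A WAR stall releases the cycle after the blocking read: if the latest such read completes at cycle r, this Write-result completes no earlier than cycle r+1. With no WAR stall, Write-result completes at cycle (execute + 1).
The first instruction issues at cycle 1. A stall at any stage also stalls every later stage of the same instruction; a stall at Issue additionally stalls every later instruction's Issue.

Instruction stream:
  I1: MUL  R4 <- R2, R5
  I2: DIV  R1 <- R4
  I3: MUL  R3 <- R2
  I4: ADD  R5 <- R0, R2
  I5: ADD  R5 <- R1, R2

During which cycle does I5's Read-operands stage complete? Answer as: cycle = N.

[1] I1→MUL
[2] I1 RO · I2→DIV
[6] I1 EX
[7] I1 WR R4
[8] I2 RO · I3→MUL
[9] I3 RO · I4→ADD
[10] I4 RO
[12] I4 EX
[13] I3 EX · I4 WR R5
[14] I3 WR R3 · I5→ADD
[16] I2 EX
[17] I2 WR R1
[18] I5 RO
[20] I5 EX
[21] I5 WR R5

cycle = 18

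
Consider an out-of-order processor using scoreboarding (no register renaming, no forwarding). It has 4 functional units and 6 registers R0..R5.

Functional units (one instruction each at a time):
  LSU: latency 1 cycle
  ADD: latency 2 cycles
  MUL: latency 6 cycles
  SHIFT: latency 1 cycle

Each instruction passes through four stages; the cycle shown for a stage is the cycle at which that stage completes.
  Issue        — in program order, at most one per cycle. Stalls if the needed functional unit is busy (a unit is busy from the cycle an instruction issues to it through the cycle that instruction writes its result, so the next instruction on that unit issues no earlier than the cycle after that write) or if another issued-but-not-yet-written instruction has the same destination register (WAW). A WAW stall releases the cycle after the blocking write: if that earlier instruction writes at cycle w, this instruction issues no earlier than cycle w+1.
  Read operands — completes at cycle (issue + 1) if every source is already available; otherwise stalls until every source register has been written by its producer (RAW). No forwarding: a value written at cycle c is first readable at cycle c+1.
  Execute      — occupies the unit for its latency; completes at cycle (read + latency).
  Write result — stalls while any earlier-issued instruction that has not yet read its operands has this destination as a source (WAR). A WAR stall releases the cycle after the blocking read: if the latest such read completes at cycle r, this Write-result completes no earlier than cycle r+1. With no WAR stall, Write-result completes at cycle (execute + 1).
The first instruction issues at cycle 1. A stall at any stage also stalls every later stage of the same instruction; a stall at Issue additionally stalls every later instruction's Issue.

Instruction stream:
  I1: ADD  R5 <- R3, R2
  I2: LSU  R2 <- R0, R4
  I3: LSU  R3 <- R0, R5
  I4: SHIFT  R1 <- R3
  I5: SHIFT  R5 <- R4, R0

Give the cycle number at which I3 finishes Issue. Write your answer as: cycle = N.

cycle = 6

t=1  I1→ADD
t=2  I1 RO, I2→LSU
t=3  I2 RO
t=4  I1 EX, I2 EX
t=5  I1 WR R5, I2 WR R2
t=6  I3→LSU
t=7  I3 RO, I4→SHIFT
t=8  I3 EX
t=9  I3 WR R3
t=10  I4 RO
t=11  I4 EX
t=12  I4 WR R1
t=13  I5→SHIFT
t=14  I5 RO
t=15  I5 EX
t=16  I5 WR R5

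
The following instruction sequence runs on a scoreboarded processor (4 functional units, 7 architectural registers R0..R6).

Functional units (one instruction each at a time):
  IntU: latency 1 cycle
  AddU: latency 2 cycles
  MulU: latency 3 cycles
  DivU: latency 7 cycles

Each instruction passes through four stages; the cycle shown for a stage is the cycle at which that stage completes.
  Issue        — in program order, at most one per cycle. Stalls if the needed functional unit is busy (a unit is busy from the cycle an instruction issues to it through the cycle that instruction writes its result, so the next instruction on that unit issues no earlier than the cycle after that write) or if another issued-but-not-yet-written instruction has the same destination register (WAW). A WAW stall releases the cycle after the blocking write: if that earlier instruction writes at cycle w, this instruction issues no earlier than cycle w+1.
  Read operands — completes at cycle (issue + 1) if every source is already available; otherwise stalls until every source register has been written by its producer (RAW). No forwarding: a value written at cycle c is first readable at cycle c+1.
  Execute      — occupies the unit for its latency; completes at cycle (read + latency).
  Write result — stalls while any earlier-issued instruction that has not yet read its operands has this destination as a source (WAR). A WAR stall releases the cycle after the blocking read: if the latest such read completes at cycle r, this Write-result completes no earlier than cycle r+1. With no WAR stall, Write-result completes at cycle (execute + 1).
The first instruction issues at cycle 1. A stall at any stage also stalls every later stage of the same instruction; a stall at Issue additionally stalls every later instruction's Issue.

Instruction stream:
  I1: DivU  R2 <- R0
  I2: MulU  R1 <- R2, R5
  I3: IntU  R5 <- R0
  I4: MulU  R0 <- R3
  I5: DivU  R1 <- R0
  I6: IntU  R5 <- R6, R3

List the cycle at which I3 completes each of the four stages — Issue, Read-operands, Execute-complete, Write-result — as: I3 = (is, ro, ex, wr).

I3 = (3, 4, 5, 12)

I1: IS=1 RO=2 EX=9 WR=10
I2: IS=2 RO=11 EX=14 WR=15  [RAW R2: wait I1 write@10]
I3: IS=3 RO=4 EX=5 WR=12  [WAR R5: wait I2 read@11]
I4: IS=16 RO=17 EX=20 WR=21  [struct: MulU busy until I2 writes@15]
I5: IS=17 RO=22 EX=29 WR=30  [RAW R0: wait I4 write@21]
I6: IS=18 RO=19 EX=20 WR=21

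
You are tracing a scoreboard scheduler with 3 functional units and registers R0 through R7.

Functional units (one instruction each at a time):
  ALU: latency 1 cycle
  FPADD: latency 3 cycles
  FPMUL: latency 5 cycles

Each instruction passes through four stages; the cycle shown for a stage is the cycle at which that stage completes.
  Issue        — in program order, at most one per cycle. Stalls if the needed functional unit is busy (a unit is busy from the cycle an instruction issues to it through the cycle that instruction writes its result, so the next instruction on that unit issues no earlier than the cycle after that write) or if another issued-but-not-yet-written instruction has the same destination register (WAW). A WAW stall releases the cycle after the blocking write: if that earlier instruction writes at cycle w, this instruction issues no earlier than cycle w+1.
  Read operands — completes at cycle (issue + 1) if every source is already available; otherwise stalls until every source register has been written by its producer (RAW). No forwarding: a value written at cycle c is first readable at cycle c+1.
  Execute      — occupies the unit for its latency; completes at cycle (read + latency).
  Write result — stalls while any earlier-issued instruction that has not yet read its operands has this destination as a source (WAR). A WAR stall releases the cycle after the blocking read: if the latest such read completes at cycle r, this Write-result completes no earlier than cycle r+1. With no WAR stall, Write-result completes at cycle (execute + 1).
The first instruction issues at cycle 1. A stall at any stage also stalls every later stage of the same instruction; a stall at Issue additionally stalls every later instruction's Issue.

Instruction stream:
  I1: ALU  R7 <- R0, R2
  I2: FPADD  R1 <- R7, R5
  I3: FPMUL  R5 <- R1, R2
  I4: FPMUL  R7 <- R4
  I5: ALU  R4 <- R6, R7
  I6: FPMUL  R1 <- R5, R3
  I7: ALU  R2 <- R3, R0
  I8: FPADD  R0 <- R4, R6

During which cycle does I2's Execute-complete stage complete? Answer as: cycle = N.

cycle = 8

I1 -> (1, 2, 3, 4)
I2 -> (2, 5, 8, 9)  // RAW R7: wait I1 write@4
I3 -> (3, 10, 15, 16)  // RAW R1: wait I2 write@9
I4 -> (17, 18, 23, 24)  // struct: FPMUL busy until I3 writes@16
I5 -> (18, 25, 26, 27)  // RAW R7: wait I4 write@24
I6 -> (25, 26, 31, 32)  // struct: FPMUL busy until I4 writes@24
I7 -> (28, 29, 30, 31)  // struct: ALU busy until I5 writes@27
I8 -> (29, 30, 33, 34)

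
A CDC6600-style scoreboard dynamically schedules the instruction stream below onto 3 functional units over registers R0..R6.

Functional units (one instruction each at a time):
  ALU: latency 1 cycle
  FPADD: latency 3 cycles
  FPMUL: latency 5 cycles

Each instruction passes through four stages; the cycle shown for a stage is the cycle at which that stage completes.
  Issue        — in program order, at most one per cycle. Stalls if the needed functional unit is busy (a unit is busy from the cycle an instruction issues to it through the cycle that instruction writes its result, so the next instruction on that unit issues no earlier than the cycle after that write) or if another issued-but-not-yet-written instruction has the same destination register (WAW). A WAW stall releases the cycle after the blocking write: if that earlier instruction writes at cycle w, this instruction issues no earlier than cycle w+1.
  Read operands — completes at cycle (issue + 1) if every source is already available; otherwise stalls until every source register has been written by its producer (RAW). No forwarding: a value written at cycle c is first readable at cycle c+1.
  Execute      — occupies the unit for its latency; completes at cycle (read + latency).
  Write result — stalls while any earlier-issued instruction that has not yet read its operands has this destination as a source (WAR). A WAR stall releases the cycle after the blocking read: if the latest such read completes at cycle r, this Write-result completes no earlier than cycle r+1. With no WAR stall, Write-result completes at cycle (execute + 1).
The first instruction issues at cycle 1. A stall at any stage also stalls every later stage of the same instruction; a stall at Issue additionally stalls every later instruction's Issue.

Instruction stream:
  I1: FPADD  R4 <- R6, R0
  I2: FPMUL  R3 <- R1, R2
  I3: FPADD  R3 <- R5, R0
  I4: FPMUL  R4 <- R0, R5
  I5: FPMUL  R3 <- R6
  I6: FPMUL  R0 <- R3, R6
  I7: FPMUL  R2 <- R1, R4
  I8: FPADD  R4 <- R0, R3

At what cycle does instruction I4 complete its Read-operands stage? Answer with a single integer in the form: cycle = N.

cycle = 12

I1 -> (1, 2, 5, 6)
I2 -> (2, 3, 8, 9)
I3 -> (10, 11, 14, 15)  // WAW R3: wait I2 write@9
I4 -> (11, 12, 17, 18)
I5 -> (19, 20, 25, 26)  // struct: FPMUL busy until I4 writes@18
I6 -> (27, 28, 33, 34)  // struct: FPMUL busy until I5 writes@26
I7 -> (35, 36, 41, 42)  // struct: FPMUL busy until I6 writes@34
I8 -> (36, 37, 40, 41)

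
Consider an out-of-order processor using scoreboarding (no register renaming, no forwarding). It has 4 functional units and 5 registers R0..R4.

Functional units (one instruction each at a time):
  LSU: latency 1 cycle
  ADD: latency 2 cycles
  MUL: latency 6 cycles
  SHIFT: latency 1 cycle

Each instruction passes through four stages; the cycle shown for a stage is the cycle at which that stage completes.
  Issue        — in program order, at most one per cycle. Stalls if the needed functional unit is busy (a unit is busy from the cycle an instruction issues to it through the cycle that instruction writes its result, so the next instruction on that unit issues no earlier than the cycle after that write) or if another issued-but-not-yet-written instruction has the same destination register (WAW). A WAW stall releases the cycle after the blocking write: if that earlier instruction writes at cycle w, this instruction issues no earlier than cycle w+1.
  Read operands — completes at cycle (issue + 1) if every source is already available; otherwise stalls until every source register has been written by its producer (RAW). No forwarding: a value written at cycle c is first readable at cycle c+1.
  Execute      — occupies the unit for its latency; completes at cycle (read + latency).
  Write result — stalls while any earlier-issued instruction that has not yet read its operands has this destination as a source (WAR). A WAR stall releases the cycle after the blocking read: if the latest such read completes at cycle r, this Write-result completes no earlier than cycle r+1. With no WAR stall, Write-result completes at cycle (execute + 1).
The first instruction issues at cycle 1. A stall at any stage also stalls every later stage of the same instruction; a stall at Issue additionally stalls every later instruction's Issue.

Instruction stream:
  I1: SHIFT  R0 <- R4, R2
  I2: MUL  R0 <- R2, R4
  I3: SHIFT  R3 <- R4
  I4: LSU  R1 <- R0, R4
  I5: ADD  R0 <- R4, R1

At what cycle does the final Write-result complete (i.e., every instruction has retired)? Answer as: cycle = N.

t=1  issue I1 (SHIFT)
t=2  I1 read-ops
t=3  I1 finished on SHIFT
t=4  I1→R0
t=5  issue I2 (MUL)
t=6  I2 read-ops · issue I3 (SHIFT)
t=7  I3 read-ops · issue I4 (LSU)
t=8  I3 finished on SHIFT
t=9  I3→R3
t=12  I2 finished on MUL
t=13  I2→R0
t=14  I4 read-ops · issue I5 (ADD)
t=15  I4 finished on LSU
t=16  I4→R1
t=17  I5 read-ops
t=19  I5 finished on ADD
t=20  I5→R0

cycle = 20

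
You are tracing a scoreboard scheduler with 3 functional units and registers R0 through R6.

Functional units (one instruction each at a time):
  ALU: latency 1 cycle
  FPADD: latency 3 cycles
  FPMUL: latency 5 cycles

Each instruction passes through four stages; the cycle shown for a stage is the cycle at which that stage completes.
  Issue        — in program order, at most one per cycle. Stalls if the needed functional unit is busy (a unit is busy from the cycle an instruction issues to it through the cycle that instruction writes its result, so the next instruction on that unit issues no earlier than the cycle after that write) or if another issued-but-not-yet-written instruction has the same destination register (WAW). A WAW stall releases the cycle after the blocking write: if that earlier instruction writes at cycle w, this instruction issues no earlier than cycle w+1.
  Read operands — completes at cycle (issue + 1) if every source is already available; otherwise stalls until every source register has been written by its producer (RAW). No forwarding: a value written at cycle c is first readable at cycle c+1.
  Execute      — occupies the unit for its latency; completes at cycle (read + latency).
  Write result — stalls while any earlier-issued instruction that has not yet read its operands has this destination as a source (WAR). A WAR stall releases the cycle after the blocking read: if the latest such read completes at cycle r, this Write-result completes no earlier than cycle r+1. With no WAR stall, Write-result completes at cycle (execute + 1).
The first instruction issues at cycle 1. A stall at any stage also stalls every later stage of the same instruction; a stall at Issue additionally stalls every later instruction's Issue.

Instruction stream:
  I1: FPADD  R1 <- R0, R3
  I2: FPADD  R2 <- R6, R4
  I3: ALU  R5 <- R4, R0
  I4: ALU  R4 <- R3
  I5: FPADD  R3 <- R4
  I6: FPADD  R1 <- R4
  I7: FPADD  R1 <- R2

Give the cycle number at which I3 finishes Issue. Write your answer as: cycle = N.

cycle = 8

  I1 | 1 | 2 | 5 | 6
  I2 | 7 | 8 | 11 | 12   struct: FPADD busy until I1 writes@6
  I3 | 8 | 9 | 10 | 11
  I4 | 12 | 13 | 14 | 15   struct: ALU busy until I3 writes@11
  I5 | 13 | 16 | 19 | 20   RAW R4: wait I4 write@15
  I6 | 21 | 22 | 25 | 26   struct: FPADD busy until I5 writes@20
  I7 | 27 | 28 | 31 | 32   struct: FPADD busy until I6 writes@26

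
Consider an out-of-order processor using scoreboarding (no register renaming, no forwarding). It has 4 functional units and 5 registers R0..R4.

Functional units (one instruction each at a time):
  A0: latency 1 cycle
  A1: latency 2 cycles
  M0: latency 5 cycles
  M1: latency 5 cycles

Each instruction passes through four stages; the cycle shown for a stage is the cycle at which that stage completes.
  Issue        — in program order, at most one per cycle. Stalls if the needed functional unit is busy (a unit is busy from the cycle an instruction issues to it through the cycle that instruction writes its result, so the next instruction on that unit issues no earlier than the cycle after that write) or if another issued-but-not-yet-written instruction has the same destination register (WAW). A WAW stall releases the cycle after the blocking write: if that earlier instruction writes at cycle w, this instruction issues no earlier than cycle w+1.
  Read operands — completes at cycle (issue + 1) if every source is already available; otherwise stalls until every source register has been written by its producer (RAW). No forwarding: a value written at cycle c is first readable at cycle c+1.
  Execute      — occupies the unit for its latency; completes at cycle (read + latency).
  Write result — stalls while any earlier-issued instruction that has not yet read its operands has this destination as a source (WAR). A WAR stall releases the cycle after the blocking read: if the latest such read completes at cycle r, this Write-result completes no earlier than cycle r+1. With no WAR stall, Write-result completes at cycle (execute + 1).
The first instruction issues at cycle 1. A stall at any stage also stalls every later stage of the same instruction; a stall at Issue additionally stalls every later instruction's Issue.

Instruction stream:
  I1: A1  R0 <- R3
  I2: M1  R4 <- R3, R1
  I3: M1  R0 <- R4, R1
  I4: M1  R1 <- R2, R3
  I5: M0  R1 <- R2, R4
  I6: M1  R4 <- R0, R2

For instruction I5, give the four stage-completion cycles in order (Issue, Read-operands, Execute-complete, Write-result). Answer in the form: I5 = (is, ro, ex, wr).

[1] issue I1 (A1)
[2] I1 read-ops · issue I2 (M1)
[3] I2 read-ops
[4] I1 finished on A1
[5] I1→R0
[8] I2 finished on M1
[9] I2→R4
[10] issue I3 (M1)
[11] I3 read-ops
[16] I3 finished on M1
[17] I3→R0
[18] issue I4 (M1)
[19] I4 read-ops
[24] I4 finished on M1
[25] I4→R1
[26] issue I5 (M0)
[27] I5 read-ops · issue I6 (M1)
[28] I6 read-ops
[32] I5 finished on M0
[33] I5→R1 · I6 finished on M1
[34] I6→R4

I5 = (26, 27, 32, 33)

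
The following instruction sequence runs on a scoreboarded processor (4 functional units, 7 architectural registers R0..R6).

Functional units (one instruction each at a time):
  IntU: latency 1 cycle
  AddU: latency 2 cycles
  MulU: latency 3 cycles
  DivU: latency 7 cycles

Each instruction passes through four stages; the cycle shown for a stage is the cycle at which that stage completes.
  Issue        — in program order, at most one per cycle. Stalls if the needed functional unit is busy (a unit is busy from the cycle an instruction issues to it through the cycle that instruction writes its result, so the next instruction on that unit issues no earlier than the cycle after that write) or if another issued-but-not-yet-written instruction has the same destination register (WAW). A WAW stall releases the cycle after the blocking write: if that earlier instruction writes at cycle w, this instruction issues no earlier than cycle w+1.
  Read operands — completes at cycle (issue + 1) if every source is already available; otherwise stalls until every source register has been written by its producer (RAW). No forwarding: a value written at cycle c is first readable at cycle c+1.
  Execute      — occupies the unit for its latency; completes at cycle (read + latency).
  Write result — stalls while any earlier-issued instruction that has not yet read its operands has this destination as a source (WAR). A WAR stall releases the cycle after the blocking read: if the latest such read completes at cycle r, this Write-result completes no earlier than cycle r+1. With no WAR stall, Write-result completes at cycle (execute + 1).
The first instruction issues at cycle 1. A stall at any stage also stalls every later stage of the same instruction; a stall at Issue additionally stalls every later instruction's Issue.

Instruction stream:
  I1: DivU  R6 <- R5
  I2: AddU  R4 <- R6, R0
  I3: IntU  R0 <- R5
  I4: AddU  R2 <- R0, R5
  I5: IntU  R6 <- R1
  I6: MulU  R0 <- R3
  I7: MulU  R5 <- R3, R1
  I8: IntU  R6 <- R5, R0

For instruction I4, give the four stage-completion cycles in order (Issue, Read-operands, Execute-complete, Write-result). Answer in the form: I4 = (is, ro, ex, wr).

I4 = (15, 16, 18, 19)

I1 -> (1, 2, 9, 10)
I2 -> (2, 11, 13, 14)  // RAW R6: wait I1 write@10
I3 -> (3, 4, 5, 12)  // WAR R0: wait I2 read@11
I4 -> (15, 16, 18, 19)  // struct: AddU busy until I2 writes@14
I5 -> (16, 17, 18, 19)
I6 -> (17, 18, 21, 22)
I7 -> (23, 24, 27, 28)  // struct: MulU busy until I6 writes@22
I8 -> (24, 29, 30, 31)  // RAW R5: wait I7 write@28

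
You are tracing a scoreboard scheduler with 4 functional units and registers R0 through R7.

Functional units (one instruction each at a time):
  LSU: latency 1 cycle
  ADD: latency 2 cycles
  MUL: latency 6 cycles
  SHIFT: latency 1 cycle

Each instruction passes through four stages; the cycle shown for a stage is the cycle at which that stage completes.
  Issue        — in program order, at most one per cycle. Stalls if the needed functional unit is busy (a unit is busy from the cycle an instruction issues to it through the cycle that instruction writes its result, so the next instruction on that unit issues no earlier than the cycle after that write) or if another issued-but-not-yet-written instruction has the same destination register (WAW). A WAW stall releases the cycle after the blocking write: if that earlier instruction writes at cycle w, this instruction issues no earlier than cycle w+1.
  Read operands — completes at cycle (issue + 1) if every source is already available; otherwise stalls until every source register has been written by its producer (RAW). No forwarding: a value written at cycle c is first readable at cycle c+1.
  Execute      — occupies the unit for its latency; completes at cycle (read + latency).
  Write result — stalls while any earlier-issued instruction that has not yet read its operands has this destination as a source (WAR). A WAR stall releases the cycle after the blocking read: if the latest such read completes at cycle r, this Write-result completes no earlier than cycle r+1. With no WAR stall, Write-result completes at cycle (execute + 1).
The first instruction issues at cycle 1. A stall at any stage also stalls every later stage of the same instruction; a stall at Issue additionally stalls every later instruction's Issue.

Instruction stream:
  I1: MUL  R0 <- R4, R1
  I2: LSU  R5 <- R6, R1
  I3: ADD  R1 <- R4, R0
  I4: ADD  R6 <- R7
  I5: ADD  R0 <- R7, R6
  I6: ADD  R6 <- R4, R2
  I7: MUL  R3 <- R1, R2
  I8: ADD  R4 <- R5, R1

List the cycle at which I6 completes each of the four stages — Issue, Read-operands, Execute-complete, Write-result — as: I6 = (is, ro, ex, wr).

1) issue 1, read 2, done 8, write 9
2) issue 2, read 3, done 4, write 5
3) issue 3, read 10, done 12, write 13  <RAW R0: wait I1 write@9>
4) issue 14, read 15, done 17, write 18  <struct: ADD busy until I3 writes@13>
5) issue 19, read 20, done 22, write 23  <struct: ADD busy until I4 writes@18>
6) issue 24, read 25, done 27, write 28  <struct: ADD busy until I5 writes@23>
7) issue 25, read 26, done 32, write 33
8) issue 29, read 30, done 32, write 33  <struct: ADD busy until I6 writes@28>

I6 = (24, 25, 27, 28)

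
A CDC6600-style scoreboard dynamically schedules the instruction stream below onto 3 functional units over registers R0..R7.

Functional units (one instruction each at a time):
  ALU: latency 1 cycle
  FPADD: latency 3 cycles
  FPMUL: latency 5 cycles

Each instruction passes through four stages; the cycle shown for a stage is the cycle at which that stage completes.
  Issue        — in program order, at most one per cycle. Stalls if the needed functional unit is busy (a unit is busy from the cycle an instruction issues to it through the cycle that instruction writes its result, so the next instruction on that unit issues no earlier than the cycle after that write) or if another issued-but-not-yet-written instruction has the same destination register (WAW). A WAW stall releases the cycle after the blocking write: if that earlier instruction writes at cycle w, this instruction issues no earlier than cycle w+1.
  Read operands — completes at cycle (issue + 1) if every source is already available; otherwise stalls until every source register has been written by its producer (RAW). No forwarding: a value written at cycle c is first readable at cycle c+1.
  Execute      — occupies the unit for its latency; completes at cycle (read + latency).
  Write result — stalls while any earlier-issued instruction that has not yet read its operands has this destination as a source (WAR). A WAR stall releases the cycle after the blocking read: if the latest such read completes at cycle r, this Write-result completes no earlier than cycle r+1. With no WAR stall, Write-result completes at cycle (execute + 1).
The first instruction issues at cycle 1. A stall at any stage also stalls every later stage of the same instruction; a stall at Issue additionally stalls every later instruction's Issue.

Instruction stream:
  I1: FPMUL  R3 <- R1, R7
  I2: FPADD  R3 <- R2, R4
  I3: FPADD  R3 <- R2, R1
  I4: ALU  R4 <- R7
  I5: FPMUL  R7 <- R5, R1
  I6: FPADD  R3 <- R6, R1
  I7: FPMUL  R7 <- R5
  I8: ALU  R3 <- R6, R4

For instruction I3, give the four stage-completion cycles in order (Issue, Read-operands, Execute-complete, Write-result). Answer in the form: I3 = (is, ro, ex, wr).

I3 = (15, 16, 19, 20)

I1  is:1  ro:2  ex:7  wr:8
I2  is:9  ro:10  ex:13  wr:14  — WAW R3: wait I1 write@8
I3  is:15  ro:16  ex:19  wr:20  — struct: FPADD busy until I2 writes@14
I4  is:16  ro:17  ex:18  wr:19
I5  is:17  ro:18  ex:23  wr:24
I6  is:21  ro:22  ex:25  wr:26  — struct: FPADD busy until I3 writes@20
I7  is:25  ro:26  ex:31  wr:32  — struct: FPMUL busy until I5 writes@24
I8  is:27  ro:28  ex:29  wr:30  — WAW R3: wait I6 write@26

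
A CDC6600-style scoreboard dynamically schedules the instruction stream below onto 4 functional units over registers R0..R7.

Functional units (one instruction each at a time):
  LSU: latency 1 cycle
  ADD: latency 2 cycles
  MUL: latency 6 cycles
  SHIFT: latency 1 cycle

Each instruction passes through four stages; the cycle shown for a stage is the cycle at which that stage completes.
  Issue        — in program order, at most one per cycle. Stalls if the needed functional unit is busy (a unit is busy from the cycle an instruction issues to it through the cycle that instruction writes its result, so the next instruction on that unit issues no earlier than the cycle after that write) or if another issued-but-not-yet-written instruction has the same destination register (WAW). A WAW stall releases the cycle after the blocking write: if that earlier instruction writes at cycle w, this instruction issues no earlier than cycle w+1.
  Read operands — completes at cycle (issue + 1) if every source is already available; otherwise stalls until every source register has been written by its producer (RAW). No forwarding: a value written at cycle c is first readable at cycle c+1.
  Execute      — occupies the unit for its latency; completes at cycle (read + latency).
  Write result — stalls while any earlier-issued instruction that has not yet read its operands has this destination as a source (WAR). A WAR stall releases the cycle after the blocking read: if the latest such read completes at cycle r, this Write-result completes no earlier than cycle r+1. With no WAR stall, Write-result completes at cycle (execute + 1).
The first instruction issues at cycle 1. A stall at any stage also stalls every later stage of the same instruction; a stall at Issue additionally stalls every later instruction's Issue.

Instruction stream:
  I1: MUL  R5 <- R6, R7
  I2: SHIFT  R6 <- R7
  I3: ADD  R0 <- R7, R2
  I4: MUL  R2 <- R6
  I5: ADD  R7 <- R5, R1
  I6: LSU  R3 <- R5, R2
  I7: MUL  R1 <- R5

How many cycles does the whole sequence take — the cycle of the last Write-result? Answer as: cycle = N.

cycle = 27

t=1  I1→MUL
t=2  I1 RO, I2→SHIFT
t=3  I2 RO, I3→ADD
t=4  I2 EX, I3 RO
t=5  I2 WR R6
t=6  I3 EX
t=7  I3 WR R0
t=8  I1 EX
t=9  I1 WR R5
t=10  I4→MUL
t=11  I4 RO, I5→ADD
t=12  I5 RO, I6→LSU
t=14  I5 EX
t=15  I5 WR R7
t=17  I4 EX
t=18  I4 WR R2
t=19  I6 RO, I7→MUL
t=20  I6 EX, I7 RO
t=21  I6 WR R3
t=26  I7 EX
t=27  I7 WR R1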